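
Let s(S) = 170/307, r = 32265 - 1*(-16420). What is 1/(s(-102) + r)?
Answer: 307/14946465 ≈ 2.0540e-5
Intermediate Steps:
r = 48685 (r = 32265 + 16420 = 48685)
s(S) = 170/307 (s(S) = 170*(1/307) = 170/307)
1/(s(-102) + r) = 1/(170/307 + 48685) = 1/(14946465/307) = 307/14946465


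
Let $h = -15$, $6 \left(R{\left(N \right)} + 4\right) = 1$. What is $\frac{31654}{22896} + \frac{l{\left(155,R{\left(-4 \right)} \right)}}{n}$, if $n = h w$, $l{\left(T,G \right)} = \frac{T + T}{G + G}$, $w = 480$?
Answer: $\frac{3654997}{2633040} \approx 1.3881$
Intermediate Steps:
$R{\left(N \right)} = - \frac{23}{6}$ ($R{\left(N \right)} = -4 + \frac{1}{6} \cdot 1 = -4 + \frac{1}{6} = - \frac{23}{6}$)
$l{\left(T,G \right)} = \frac{T}{G}$ ($l{\left(T,G \right)} = \frac{2 T}{2 G} = 2 T \frac{1}{2 G} = \frac{T}{G}$)
$n = -7200$ ($n = \left(-15\right) 480 = -7200$)
$\frac{31654}{22896} + \frac{l{\left(155,R{\left(-4 \right)} \right)}}{n} = \frac{31654}{22896} + \frac{155 \frac{1}{- \frac{23}{6}}}{-7200} = 31654 \cdot \frac{1}{22896} + 155 \left(- \frac{6}{23}\right) \left(- \frac{1}{7200}\right) = \frac{15827}{11448} - - \frac{31}{5520} = \frac{15827}{11448} + \frac{31}{5520} = \frac{3654997}{2633040}$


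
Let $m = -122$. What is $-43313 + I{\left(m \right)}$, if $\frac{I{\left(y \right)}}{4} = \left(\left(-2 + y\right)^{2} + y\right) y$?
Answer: $-7487265$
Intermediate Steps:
$I{\left(y \right)} = 4 y \left(y + \left(-2 + y\right)^{2}\right)$ ($I{\left(y \right)} = 4 \left(\left(-2 + y\right)^{2} + y\right) y = 4 \left(y + \left(-2 + y\right)^{2}\right) y = 4 y \left(y + \left(-2 + y\right)^{2}\right)$)
$-43313 + I{\left(m \right)} = -43313 + 4 \left(-122\right) \left(-122 + \left(-2 - 122\right)^{2}\right) = -43313 + 4 \left(-122\right) \left(-122 + \left(-124\right)^{2}\right) = -43313 + 4 \left(-122\right) \left(-122 + 15376\right) = -43313 + 4 \left(-122\right) 15254 = -43313 - 7443952 = -7487265$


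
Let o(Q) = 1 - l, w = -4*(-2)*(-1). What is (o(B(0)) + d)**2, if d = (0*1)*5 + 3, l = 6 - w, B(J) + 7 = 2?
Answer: 100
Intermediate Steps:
B(J) = -5 (B(J) = -7 + 2 = -5)
w = -8 (w = 8*(-1) = -8)
l = 14 (l = 6 - 1*(-8) = 6 + 8 = 14)
d = 3 (d = 0*5 + 3 = 0 + 3 = 3)
o(Q) = -13 (o(Q) = 1 - 1*14 = 1 - 14 = -13)
(o(B(0)) + d)**2 = (-13 + 3)**2 = (-10)**2 = 100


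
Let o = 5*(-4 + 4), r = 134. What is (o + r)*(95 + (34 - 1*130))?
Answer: -134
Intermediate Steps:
o = 0 (o = 5*0 = 0)
(o + r)*(95 + (34 - 1*130)) = (0 + 134)*(95 + (34 - 1*130)) = 134*(95 + (34 - 130)) = 134*(95 - 96) = 134*(-1) = -134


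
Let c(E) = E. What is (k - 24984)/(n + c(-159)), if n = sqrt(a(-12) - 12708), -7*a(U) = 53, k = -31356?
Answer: 15676605/66494 + 14085*I*sqrt(623063)/66494 ≈ 235.76 + 167.2*I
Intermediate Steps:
a(U) = -53/7 (a(U) = -1/7*53 = -53/7)
n = I*sqrt(623063)/7 (n = sqrt(-53/7 - 12708) = sqrt(-89009/7) = I*sqrt(623063)/7 ≈ 112.76*I)
(k - 24984)/(n + c(-159)) = (-31356 - 24984)/(I*sqrt(623063)/7 - 159) = -56340/(-159 + I*sqrt(623063)/7)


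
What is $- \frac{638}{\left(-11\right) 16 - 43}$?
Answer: $\frac{638}{219} \approx 2.9132$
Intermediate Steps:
$- \frac{638}{\left(-11\right) 16 - 43} = - \frac{638}{-176 - 43} = - \frac{638}{-219} = \left(-638\right) \left(- \frac{1}{219}\right) = \frac{638}{219}$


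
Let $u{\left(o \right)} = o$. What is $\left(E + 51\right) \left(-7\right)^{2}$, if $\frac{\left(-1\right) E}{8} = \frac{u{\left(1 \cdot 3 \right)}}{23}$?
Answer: $\frac{56301}{23} \approx 2447.9$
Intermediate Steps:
$E = - \frac{24}{23}$ ($E = - 8 \frac{1 \cdot 3}{23} = - 8 \cdot 3 \cdot \frac{1}{23} = \left(-8\right) \frac{3}{23} = - \frac{24}{23} \approx -1.0435$)
$\left(E + 51\right) \left(-7\right)^{2} = \left(- \frac{24}{23} + 51\right) \left(-7\right)^{2} = \frac{1149}{23} \cdot 49 = \frac{56301}{23}$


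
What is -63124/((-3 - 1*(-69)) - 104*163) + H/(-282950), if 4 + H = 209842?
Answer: 3579402833/1194473425 ≈ 2.9966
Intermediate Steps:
H = 209838 (H = -4 + 209842 = 209838)
-63124/((-3 - 1*(-69)) - 104*163) + H/(-282950) = -63124/((-3 - 1*(-69)) - 104*163) + 209838/(-282950) = -63124/((-3 + 69) - 16952) + 209838*(-1/282950) = -63124/(66 - 16952) - 104919/141475 = -63124/(-16886) - 104919/141475 = -63124*(-1/16886) - 104919/141475 = 31562/8443 - 104919/141475 = 3579402833/1194473425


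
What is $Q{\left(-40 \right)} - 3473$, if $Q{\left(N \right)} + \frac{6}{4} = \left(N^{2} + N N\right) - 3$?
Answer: $- \frac{555}{2} \approx -277.5$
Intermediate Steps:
$Q{\left(N \right)} = - \frac{9}{2} + 2 N^{2}$ ($Q{\left(N \right)} = - \frac{3}{2} - \left(3 - N^{2} - N N\right) = - \frac{3}{2} + \left(\left(N^{2} + N^{2}\right) - 3\right) = - \frac{3}{2} + \left(2 N^{2} - 3\right) = - \frac{3}{2} + \left(-3 + 2 N^{2}\right) = - \frac{9}{2} + 2 N^{2}$)
$Q{\left(-40 \right)} - 3473 = \left(- \frac{9}{2} + 2 \left(-40\right)^{2}\right) - 3473 = \left(- \frac{9}{2} + 2 \cdot 1600\right) - 3473 = \left(- \frac{9}{2} + 3200\right) - 3473 = \frac{6391}{2} - 3473 = - \frac{555}{2}$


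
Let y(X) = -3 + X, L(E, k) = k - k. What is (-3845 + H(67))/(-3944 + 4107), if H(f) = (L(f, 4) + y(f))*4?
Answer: -3589/163 ≈ -22.018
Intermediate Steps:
L(E, k) = 0
H(f) = -12 + 4*f (H(f) = (0 + (-3 + f))*4 = (-3 + f)*4 = -12 + 4*f)
(-3845 + H(67))/(-3944 + 4107) = (-3845 + (-12 + 4*67))/(-3944 + 4107) = (-3845 + (-12 + 268))/163 = (-3845 + 256)*(1/163) = -3589*1/163 = -3589/163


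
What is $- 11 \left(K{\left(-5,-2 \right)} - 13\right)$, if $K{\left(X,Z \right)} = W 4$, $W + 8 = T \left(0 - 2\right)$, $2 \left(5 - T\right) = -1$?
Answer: $979$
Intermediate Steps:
$T = \frac{11}{2}$ ($T = 5 - - \frac{1}{2} = 5 + \frac{1}{2} = \frac{11}{2} \approx 5.5$)
$W = -19$ ($W = -8 + \frac{11 \left(0 - 2\right)}{2} = -8 + \frac{11}{2} \left(-2\right) = -8 - 11 = -19$)
$K{\left(X,Z \right)} = -76$ ($K{\left(X,Z \right)} = \left(-19\right) 4 = -76$)
$- 11 \left(K{\left(-5,-2 \right)} - 13\right) = - 11 \left(-76 - 13\right) = \left(-11\right) \left(-89\right) = 979$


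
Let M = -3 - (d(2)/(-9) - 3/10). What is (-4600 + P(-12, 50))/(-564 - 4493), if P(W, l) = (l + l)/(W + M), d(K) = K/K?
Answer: 6048800/6639841 ≈ 0.91099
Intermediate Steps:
d(K) = 1
M = -233/90 (M = -3 - (1/(-9) - 3/10) = -3 - (1*(-⅑) - 3*⅒) = -3 - (-⅑ - 3/10) = -3 - 1*(-37/90) = -3 + 37/90 = -233/90 ≈ -2.5889)
P(W, l) = 2*l/(-233/90 + W) (P(W, l) = (l + l)/(W - 233/90) = (2*l)/(-233/90 + W) = 2*l/(-233/90 + W))
(-4600 + P(-12, 50))/(-564 - 4493) = (-4600 + 180*50/(-233 + 90*(-12)))/(-564 - 4493) = (-4600 + 180*50/(-233 - 1080))/(-5057) = (-4600 + 180*50/(-1313))*(-1/5057) = (-4600 + 180*50*(-1/1313))*(-1/5057) = (-4600 - 9000/1313)*(-1/5057) = -6048800/1313*(-1/5057) = 6048800/6639841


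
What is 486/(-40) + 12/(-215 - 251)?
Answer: -56739/4660 ≈ -12.176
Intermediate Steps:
486/(-40) + 12/(-215 - 251) = 486*(-1/40) + 12/(-466) = -243/20 + 12*(-1/466) = -243/20 - 6/233 = -56739/4660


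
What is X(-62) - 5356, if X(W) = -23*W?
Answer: -3930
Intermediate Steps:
X(-62) - 5356 = -23*(-62) - 5356 = 1426 - 5356 = -3930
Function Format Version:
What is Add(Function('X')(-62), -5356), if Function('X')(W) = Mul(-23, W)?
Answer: -3930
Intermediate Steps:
Add(Function('X')(-62), -5356) = Add(Mul(-23, -62), -5356) = Add(1426, -5356) = -3930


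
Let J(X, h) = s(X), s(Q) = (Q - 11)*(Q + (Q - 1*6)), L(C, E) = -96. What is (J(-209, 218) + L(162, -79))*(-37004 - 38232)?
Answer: -7010791424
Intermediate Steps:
s(Q) = (-11 + Q)*(-6 + 2*Q) (s(Q) = (-11 + Q)*(Q + (Q - 6)) = (-11 + Q)*(Q + (-6 + Q)) = (-11 + Q)*(-6 + 2*Q))
J(X, h) = 66 - 28*X + 2*X²
(J(-209, 218) + L(162, -79))*(-37004 - 38232) = ((66 - 28*(-209) + 2*(-209)²) - 96)*(-37004 - 38232) = ((66 + 5852 + 2*43681) - 96)*(-75236) = ((66 + 5852 + 87362) - 96)*(-75236) = (93280 - 96)*(-75236) = 93184*(-75236) = -7010791424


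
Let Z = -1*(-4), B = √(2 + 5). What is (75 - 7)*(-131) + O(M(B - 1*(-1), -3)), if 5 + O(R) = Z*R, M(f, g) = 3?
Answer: -8901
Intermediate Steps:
B = √7 ≈ 2.6458
Z = 4
O(R) = -5 + 4*R
(75 - 7)*(-131) + O(M(B - 1*(-1), -3)) = (75 - 7)*(-131) + (-5 + 4*3) = 68*(-131) + (-5 + 12) = -8908 + 7 = -8901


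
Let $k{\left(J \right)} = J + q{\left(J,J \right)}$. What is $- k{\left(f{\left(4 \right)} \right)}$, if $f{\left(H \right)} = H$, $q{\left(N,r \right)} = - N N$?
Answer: $12$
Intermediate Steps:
$q{\left(N,r \right)} = - N^{2}$
$k{\left(J \right)} = J - J^{2}$
$- k{\left(f{\left(4 \right)} \right)} = - 4 \left(1 - 4\right) = - 4 \left(-3\right) = \left(-1\right) \left(-12\right) = 12$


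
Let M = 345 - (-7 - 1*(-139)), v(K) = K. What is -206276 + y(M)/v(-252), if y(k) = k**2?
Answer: -5780769/28 ≈ -2.0646e+5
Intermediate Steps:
M = 213 (M = 345 - (-7 + 139) = 345 - 1*132 = 345 - 132 = 213)
-206276 + y(M)/v(-252) = -206276 + 213**2/(-252) = -206276 + 45369*(-1/252) = -206276 - 5041/28 = -5780769/28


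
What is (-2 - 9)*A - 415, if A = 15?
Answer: -580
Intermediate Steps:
(-2 - 9)*A - 415 = (-2 - 9)*15 - 415 = -11*15 - 415 = -165 - 415 = -580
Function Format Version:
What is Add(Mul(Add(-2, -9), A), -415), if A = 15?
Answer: -580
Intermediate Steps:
Add(Mul(Add(-2, -9), A), -415) = Add(Mul(Add(-2, -9), 15), -415) = Add(Mul(-11, 15), -415) = Add(-165, -415) = -580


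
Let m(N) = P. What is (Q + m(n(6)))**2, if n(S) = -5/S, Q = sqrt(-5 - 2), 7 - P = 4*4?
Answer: (9 - I*sqrt(7))**2 ≈ 74.0 - 47.624*I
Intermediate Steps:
P = -9 (P = 7 - 4*4 = 7 - 1*16 = 7 - 16 = -9)
Q = I*sqrt(7) (Q = sqrt(-7) = I*sqrt(7) ≈ 2.6458*I)
m(N) = -9
(Q + m(n(6)))**2 = (I*sqrt(7) - 9)**2 = (-9 + I*sqrt(7))**2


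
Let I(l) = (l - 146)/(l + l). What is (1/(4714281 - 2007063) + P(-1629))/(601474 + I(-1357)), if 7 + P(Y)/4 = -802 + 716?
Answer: -1366614473915/2209633956247851 ≈ -0.00061848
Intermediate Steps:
P(Y) = -372 (P(Y) = -28 + 4*(-802 + 716) = -28 + 4*(-86) = -28 - 344 = -372)
I(l) = (-146 + l)/(2*l) (I(l) = (-146 + l)/((2*l)) = (-146 + l)*(1/(2*l)) = (-146 + l)/(2*l))
(1/(4714281 - 2007063) + P(-1629))/(601474 + I(-1357)) = (1/(4714281 - 2007063) - 372)/(601474 + (½)*(-146 - 1357)/(-1357)) = (1/2707218 - 372)/(601474 + (½)*(-1/1357)*(-1503)) = (1/2707218 - 372)/(601474 + 1503/2714) = -1007085095/(2707218*1632401939/2714) = -1007085095/2707218*2714/1632401939 = -1366614473915/2209633956247851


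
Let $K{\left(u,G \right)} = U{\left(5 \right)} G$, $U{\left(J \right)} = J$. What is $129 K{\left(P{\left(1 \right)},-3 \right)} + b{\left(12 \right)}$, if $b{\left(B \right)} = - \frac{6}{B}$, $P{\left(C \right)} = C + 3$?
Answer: $- \frac{3871}{2} \approx -1935.5$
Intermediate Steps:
$P{\left(C \right)} = 3 + C$
$K{\left(u,G \right)} = 5 G$
$129 K{\left(P{\left(1 \right)},-3 \right)} + b{\left(12 \right)} = 129 \cdot 5 \left(-3\right) - \frac{6}{12} = 129 \left(-15\right) - \frac{1}{2} = -1935 - \frac{1}{2} = - \frac{3871}{2}$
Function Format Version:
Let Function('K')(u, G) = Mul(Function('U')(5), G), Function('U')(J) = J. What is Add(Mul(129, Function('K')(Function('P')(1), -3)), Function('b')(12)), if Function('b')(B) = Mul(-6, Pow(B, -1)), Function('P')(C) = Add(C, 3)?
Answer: Rational(-3871, 2) ≈ -1935.5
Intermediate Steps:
Function('P')(C) = Add(3, C)
Function('K')(u, G) = Mul(5, G)
Add(Mul(129, Function('K')(Function('P')(1), -3)), Function('b')(12)) = Add(Mul(129, Mul(5, -3)), Mul(-6, Pow(12, -1))) = Add(Mul(129, -15), Mul(-6, Rational(1, 12))) = Add(-1935, Rational(-1, 2)) = Rational(-3871, 2)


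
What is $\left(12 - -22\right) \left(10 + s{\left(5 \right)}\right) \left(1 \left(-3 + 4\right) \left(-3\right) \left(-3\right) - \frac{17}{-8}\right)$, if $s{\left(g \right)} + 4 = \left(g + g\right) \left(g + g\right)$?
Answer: $\frac{80189}{2} \approx 40095.0$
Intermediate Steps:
$s{\left(g \right)} = -4 + 4 g^{2}$ ($s{\left(g \right)} = -4 + \left(g + g\right) \left(g + g\right) = -4 + 2 g 2 g = -4 + 4 g^{2}$)
$\left(12 - -22\right) \left(10 + s{\left(5 \right)}\right) \left(1 \left(-3 + 4\right) \left(-3\right) \left(-3\right) - \frac{17}{-8}\right) = \left(12 - -22\right) \left(10 - \left(4 - 4 \cdot 5^{2}\right)\right) \left(1 \left(-3 + 4\right) \left(-3\right) \left(-3\right) - \frac{17}{-8}\right) = \left(12 + 22\right) \left(10 + \left(-4 + 4 \cdot 25\right)\right) \left(1 \cdot 1 \left(-3\right) \left(-3\right) - 17 \left(- \frac{1}{8}\right)\right) = 34 \left(10 + \left(-4 + 100\right)\right) \left(1 \left(-3\right) \left(-3\right) - - \frac{17}{8}\right) = 34 \left(10 + 96\right) \left(\left(-3\right) \left(-3\right) + \frac{17}{8}\right) = 34 \cdot 106 \left(9 + \frac{17}{8}\right) = 3604 \cdot \frac{89}{8} = \frac{80189}{2}$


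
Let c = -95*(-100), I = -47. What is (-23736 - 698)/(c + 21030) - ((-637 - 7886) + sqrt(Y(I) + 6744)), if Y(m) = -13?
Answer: 130091378/15265 - sqrt(6731) ≈ 8440.2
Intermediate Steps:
c = 9500
(-23736 - 698)/(c + 21030) - ((-637 - 7886) + sqrt(Y(I) + 6744)) = (-23736 - 698)/(9500 + 21030) - ((-637 - 7886) + sqrt(-13 + 6744)) = -24434/30530 - (-8523 + sqrt(6731)) = -24434*1/30530 + (8523 - sqrt(6731)) = -12217/15265 + (8523 - sqrt(6731)) = 130091378/15265 - sqrt(6731)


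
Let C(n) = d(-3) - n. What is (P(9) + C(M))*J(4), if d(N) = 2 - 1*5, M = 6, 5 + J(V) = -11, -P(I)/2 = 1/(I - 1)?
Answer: 148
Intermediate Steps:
P(I) = -2/(-1 + I) (P(I) = -2/(I - 1) = -2/(-1 + I))
J(V) = -16 (J(V) = -5 - 11 = -16)
d(N) = -3 (d(N) = 2 - 5 = -3)
C(n) = -3 - n
(P(9) + C(M))*J(4) = (-2/(-1 + 9) + (-3 - 1*6))*(-16) = (-2/8 + (-3 - 6))*(-16) = (-2*⅛ - 9)*(-16) = (-¼ - 9)*(-16) = -37/4*(-16) = 148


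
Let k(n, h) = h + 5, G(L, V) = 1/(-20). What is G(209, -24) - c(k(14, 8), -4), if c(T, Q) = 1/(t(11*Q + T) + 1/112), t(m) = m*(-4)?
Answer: -16129/277780 ≈ -0.058064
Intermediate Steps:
t(m) = -4*m
G(L, V) = -1/20
k(n, h) = 5 + h
c(T, Q) = 1/(1/112 - 44*Q - 4*T) (c(T, Q) = 1/(-4*(11*Q + T) + 1/112) = 1/(-4*(T + 11*Q) + 1/112) = 1/((-44*Q - 4*T) + 1/112) = 1/(1/112 - 44*Q - 4*T))
G(209, -24) - c(k(14, 8), -4) = -1/20 - 112/(1 - 4928*(-4) - 448*(5 + 8)) = -1/20 - 112/(1 + 19712 - 448*13) = -1/20 - 112/(1 + 19712 - 5824) = -1/20 - 112/13889 = -16129/277780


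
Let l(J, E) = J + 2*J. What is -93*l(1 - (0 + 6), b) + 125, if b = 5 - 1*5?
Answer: 1520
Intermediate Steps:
b = 0 (b = 5 - 5 = 0)
l(J, E) = 3*J
-93*l(1 - (0 + 6), b) + 125 = -279*(1 - (0 + 6)) + 125 = -279*(1 - 1*6) + 125 = -279*(1 - 6) + 125 = -279*(-5) + 125 = -93*(-15) + 125 = 1395 + 125 = 1520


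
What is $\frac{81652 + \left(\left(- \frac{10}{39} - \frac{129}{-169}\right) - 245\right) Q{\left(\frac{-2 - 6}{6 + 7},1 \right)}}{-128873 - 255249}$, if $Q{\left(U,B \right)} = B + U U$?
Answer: $- \frac{3483653051}{16456362663} \approx -0.21169$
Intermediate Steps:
$Q{\left(U,B \right)} = B + U^{2}$
$\frac{81652 + \left(\left(- \frac{10}{39} - \frac{129}{-169}\right) - 245\right) Q{\left(\frac{-2 - 6}{6 + 7},1 \right)}}{-128873 - 255249} = \frac{81652 + \left(\left(- \frac{10}{39} - \frac{129}{-169}\right) - 245\right) \left(1 + \left(\frac{-2 - 6}{6 + 7}\right)^{2}\right)}{-128873 - 255249} = \frac{81652 + \left(\left(\left(-10\right) \frac{1}{39} - - \frac{129}{169}\right) - 245\right) \left(1 + \left(- \frac{8}{13}\right)^{2}\right)}{-384122} = \left(81652 + \left(\left(- \frac{10}{39} + \frac{129}{169}\right) - 245\right) \left(1 + \left(\left(-8\right) \frac{1}{13}\right)^{2}\right)\right) \left(- \frac{1}{384122}\right) = \left(81652 + \left(\frac{257}{507} - 245\right) \left(1 + \left(- \frac{8}{13}\right)^{2}\right)\right) \left(- \frac{1}{384122}\right) = \left(81652 - \frac{123958 \left(1 + \frac{64}{169}\right)}{507}\right) \left(- \frac{1}{384122}\right) = \left(81652 - \frac{28882214}{85683}\right) \left(- \frac{1}{384122}\right) = \frac{6967306102}{85683} \left(- \frac{1}{384122}\right) = - \frac{3483653051}{16456362663}$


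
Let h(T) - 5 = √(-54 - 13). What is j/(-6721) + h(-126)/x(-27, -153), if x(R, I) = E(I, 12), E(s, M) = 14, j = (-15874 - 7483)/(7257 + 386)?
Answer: 257170013/719160442 + I*√67/14 ≈ 0.3576 + 0.58467*I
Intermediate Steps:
j = -23357/7643 ≈ -3.0560
x(R, I) = 14
h(T) = 5 + I*√67 (h(T) = 5 + √(-54 - 13) = 5 + √(-67) = 5 + I*√67)
j/(-6721) + h(-126)/x(-27, -153) = -23357/7643/(-6721) + (5 + I*√67)/14 = -23357/7643*(-1/6721) + (5 + I*√67)*(1/14) = 23357/51368603 + (5/14 + I*√67/14) = 257170013/719160442 + I*√67/14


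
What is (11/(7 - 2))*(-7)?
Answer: -77/5 ≈ -15.400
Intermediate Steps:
(11/(7 - 2))*(-7) = (11/5)*(-7) = -77/5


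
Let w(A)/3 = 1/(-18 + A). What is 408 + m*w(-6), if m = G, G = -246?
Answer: 1755/4 ≈ 438.75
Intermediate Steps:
w(A) = 3/(-18 + A)
m = -246
408 + m*w(-6) = 408 - 738/(-18 - 6) = 408 - 738/(-24) = 408 - 738*(-1)/24 = 408 - 246*(-⅛) = 408 + 123/4 = 1755/4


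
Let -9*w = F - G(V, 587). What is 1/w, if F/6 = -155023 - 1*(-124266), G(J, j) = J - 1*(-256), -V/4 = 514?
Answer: 3/60914 ≈ 4.9250e-5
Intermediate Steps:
V = -2056 (V = -4*514 = -2056)
G(J, j) = 256 + J (G(J, j) = J + 256 = 256 + J)
F = -184542 (F = 6*(-155023 - 1*(-124266)) = 6*(-155023 + 124266) = 6*(-30757) = -184542)
w = 60914/3 (w = -(-184542 - (256 - 2056))/9 = -(-184542 - 1*(-1800))/9 = -(-184542 + 1800)/9 = -1/9*(-182742) = 60914/3 ≈ 20305.)
1/w = 1/(60914/3) = 3/60914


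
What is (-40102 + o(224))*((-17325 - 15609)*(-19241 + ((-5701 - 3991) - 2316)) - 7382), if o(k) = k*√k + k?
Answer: -41040331403552 + 922115876864*√14 ≈ -3.7590e+13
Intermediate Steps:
o(k) = k + k^(3/2) (o(k) = k^(3/2) + k = k + k^(3/2))
(-40102 + o(224))*((-17325 - 15609)*(-19241 + ((-5701 - 3991) - 2316)) - 7382) = (-40102 + (224 + 224^(3/2)))*((-17325 - 15609)*(-19241 + ((-5701 - 3991) - 2316)) - 7382) = (-40102 + (224 + 896*√14))*(-32934*(-19241 + (-9692 - 2316)) - 7382) = (-39878 + 896*√14)*(-32934*(-19241 - 12008) - 7382) = (-39878 + 896*√14)*(-32934*(-31249) - 7382) = (-39878 + 896*√14)*(1029154566 - 7382) = (-39878 + 896*√14)*1029147184 = -41040331403552 + 922115876864*√14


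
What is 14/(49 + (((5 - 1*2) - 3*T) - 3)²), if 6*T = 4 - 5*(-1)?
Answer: 56/277 ≈ 0.20217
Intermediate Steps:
T = 3/2 (T = (4 - 5*(-1))/6 = (4 + 5)/6 = (⅙)*9 = 3/2 ≈ 1.5000)
14/(49 + (((5 - 1*2) - 3*T) - 3)²) = 14/(49 + (((5 - 1*2) - 3*3/2) - 3)²) = 14/(49 + (((5 - 2) - 9/2) - 3)²) = 14/(49 + ((3 - 9/2) - 3)²) = 14/(49 + (-3/2 - 3)²) = 14/(49 + (-9/2)²) = 14/(49 + 81/4) = 14/(277/4) = 14*(4/277) = 56/277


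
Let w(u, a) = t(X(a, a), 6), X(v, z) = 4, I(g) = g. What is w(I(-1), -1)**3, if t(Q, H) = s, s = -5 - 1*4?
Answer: -729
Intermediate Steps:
s = -9 (s = -5 - 4 = -9)
t(Q, H) = -9
w(u, a) = -9
w(I(-1), -1)**3 = (-9)**3 = -729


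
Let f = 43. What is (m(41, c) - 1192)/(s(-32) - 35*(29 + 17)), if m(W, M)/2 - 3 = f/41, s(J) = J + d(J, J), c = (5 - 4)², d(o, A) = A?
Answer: 8090/11439 ≈ 0.70723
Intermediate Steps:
c = 1 (c = 1² = 1)
s(J) = 2*J (s(J) = J + J = 2*J)
m(W, M) = 332/41 (m(W, M) = 6 + 2*(43/41) = 6 + 86/41 = 332/41)
(m(41, c) - 1192)/(s(-32) - 35*(29 + 17)) = (332/41 - 1192)/(2*(-32) - 35*(29 + 17)) = -48540/(41*(-64 - 35*46)) = -48540/(41*(-64 - 1610)) = -48540/41/(-1674) = -48540/41*(-1/1674) = 8090/11439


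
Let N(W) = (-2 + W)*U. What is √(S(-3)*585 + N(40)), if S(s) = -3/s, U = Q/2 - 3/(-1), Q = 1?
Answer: √718 ≈ 26.796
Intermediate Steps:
U = 7/2 (U = 1/2 - 3/(-1) = 1*(½) - 3*(-1) = ½ + 3 = 7/2 ≈ 3.5000)
N(W) = -7 + 7*W/2 (N(W) = (-2 + W)*(7/2) = -7 + 7*W/2)
√(S(-3)*585 + N(40)) = √(-3/(-3)*585 + (-7 + (7/2)*40)) = √(-3*(-⅓)*585 + (-7 + 140)) = √(1*585 + 133) = √(585 + 133) = √718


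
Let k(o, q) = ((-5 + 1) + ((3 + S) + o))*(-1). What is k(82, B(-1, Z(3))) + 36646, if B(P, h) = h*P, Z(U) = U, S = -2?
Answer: 36567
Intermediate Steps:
B(P, h) = P*h
k(o, q) = 3 - o (k(o, q) = ((-5 + 1) + ((3 - 2) + o))*(-1) = (-4 + (1 + o))*(-1) = (-3 + o)*(-1) = 3 - o)
k(82, B(-1, Z(3))) + 36646 = (3 - 1*82) + 36646 = (3 - 82) + 36646 = -79 + 36646 = 36567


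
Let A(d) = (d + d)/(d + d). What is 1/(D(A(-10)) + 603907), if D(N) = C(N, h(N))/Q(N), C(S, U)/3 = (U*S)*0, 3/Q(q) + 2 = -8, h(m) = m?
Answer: 1/603907 ≈ 1.6559e-6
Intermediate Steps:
A(d) = 1 (A(d) = (2*d)/((2*d)) = (2*d)*(1/(2*d)) = 1)
Q(q) = -3/10 (Q(q) = 3/(-2 - 8) = 3/(-10) = 3*(-⅒) = -3/10)
C(S, U) = 0 (C(S, U) = 3*((U*S)*0) = 3*((S*U)*0) = 3*0 = 0)
D(N) = 0 (D(N) = 0/(-3/10) = 0*(-10/3) = 0)
1/(D(A(-10)) + 603907) = 1/(0 + 603907) = 1/603907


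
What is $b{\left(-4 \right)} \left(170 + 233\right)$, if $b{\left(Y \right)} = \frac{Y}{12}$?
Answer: $- \frac{403}{3} \approx -134.33$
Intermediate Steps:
$b{\left(Y \right)} = \frac{Y}{12}$ ($b{\left(Y \right)} = Y \frac{1}{12} = \frac{Y}{12}$)
$b{\left(-4 \right)} \left(170 + 233\right) = \frac{1}{12} \left(-4\right) \left(170 + 233\right) = \left(- \frac{1}{3}\right) 403 = - \frac{403}{3}$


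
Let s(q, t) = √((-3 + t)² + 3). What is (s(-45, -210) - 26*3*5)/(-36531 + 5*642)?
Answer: 130/11107 - 2*√11343/33321 ≈ 0.0053118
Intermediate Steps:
s(q, t) = √(3 + (-3 + t)²)
(s(-45, -210) - 26*3*5)/(-36531 + 5*642) = (√(3 + (-3 - 210)²) - 26*3*5)/(-36531 + 5*642) = (√(3 + (-213)²) - 78*5)/(-36531 + 3210) = (√(3 + 45369) - 390)/(-33321) = (√45372 - 390)*(-1/33321) = (2*√11343 - 390)*(-1/33321) = (-390 + 2*√11343)*(-1/33321) = 130/11107 - 2*√11343/33321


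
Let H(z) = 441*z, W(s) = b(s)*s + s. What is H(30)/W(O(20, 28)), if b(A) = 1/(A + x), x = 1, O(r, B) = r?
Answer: 27783/44 ≈ 631.43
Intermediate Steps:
b(A) = 1/(1 + A) (b(A) = 1/(A + 1) = 1/(1 + A))
W(s) = s + s/(1 + s) (W(s) = s/(1 + s) + s = s + s/(1 + s))
H(30)/W(O(20, 28)) = (441*30)/((20*(2 + 20)/(1 + 20))) = 13230/((20*22/21)) = 13230/((20*(1/21)*22)) = 13230/(440/21) = 13230*(21/440) = 27783/44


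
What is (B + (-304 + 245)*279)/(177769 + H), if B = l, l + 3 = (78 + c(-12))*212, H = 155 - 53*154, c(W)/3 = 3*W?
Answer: -11412/84881 ≈ -0.13445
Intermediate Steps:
c(W) = 9*W (c(W) = 3*(3*W) = 9*W)
H = -8007 (H = 155 - 8162 = -8007)
l = -6363 (l = -3 + (78 + 9*(-12))*212 = -3 + (78 - 108)*212 = -3 - 30*212 = -3 - 6360 = -6363)
B = -6363
(B + (-304 + 245)*279)/(177769 + H) = (-6363 + (-304 + 245)*279)/(177769 - 8007) = (-6363 - 59*279)/169762 = (-6363 - 16461)*(1/169762) = -22824*1/169762 = -11412/84881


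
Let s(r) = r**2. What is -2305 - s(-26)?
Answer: -2981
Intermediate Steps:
-2305 - s(-26) = -2305 - 1*(-26)**2 = -2305 - 1*676 = -2305 - 676 = -2981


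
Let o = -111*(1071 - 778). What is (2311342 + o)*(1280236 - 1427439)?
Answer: -335448993257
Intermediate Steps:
o = -32523 (o = -111*293 = -32523)
(2311342 + o)*(1280236 - 1427439) = (2311342 - 32523)*(1280236 - 1427439) = 2278819*(-147203) = -335448993257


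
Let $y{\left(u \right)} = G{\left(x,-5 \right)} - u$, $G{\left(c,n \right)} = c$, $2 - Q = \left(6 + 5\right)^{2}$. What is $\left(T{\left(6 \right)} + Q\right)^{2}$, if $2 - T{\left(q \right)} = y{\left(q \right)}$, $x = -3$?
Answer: $11664$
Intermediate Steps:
$Q = -119$ ($Q = 2 - \left(6 + 5\right)^{2} = 2 - 11^{2} = 2 - 121 = -119$)
$y{\left(u \right)} = -3 - u$
$T{\left(q \right)} = 5 + q$ ($T{\left(q \right)} = 2 - \left(-3 - q\right) = 2 + \left(3 + q\right) = 5 + q$)
$\left(T{\left(6 \right)} + Q\right)^{2} = \left(\left(5 + 6\right) - 119\right)^{2} = \left(11 - 119\right)^{2} = \left(-108\right)^{2} = 11664$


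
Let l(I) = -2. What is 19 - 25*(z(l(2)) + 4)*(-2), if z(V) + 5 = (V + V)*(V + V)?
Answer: 769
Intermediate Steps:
z(V) = -5 + 4*V² (z(V) = -5 + (V + V)*(V + V) = -5 + (2*V)*(2*V) = -5 + 4*V²)
19 - 25*(z(l(2)) + 4)*(-2) = 19 - 25*((-5 + 4*(-2)²) + 4)*(-2) = 19 - 25*((-5 + 4*4) + 4)*(-2) = 19 - 25*((-5 + 16) + 4)*(-2) = 19 - 25*(11 + 4)*(-2) = 19 - 375*(-2) = 19 - 25*(-30) = 19 + 750 = 769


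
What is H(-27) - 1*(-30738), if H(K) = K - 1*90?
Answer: 30621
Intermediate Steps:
H(K) = -90 + K (H(K) = K - 90 = -90 + K)
H(-27) - 1*(-30738) = (-90 - 27) - 1*(-30738) = -117 + 30738 = 30621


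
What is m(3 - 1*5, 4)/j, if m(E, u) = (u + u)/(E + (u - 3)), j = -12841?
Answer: 8/12841 ≈ 0.00062300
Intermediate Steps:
m(E, u) = 2*u/(-3 + E + u) (m(E, u) = (2*u)/(E + (-3 + u)) = (2*u)/(-3 + E + u) = 2*u/(-3 + E + u))
m(3 - 1*5, 4)/j = (2*4/(-3 + (3 - 1*5) + 4))/(-12841) = (2*4/(-3 + (3 - 5) + 4))*(-1/12841) = (2*4/(-3 - 2 + 4))*(-1/12841) = (2*4/(-1))*(-1/12841) = (2*4*(-1))*(-1/12841) = -8*(-1/12841) = 8/12841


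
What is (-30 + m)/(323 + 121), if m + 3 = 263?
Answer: 115/222 ≈ 0.51802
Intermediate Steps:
m = 260 (m = -3 + 263 = 260)
(-30 + m)/(323 + 121) = (-30 + 260)/(323 + 121) = 230/444 = 230*(1/444) = 115/222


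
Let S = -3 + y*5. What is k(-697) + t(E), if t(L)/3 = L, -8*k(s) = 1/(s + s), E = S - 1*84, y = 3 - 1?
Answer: -2576111/11152 ≈ -231.00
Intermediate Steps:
y = 2
S = 7 (S = -3 + 2*5 = -3 + 10 = 7)
E = -77 (E = 7 - 1*84 = 7 - 84 = -77)
k(s) = -1/(16*s) (k(s) = -1/(8*(s + s)) = -1/(2*s)/8 = -1/(16*s))
t(L) = 3*L
k(-697) + t(E) = -1/16/(-697) + 3*(-77) = -1/16*(-1/697) - 231 = 1/11152 - 231 = -2576111/11152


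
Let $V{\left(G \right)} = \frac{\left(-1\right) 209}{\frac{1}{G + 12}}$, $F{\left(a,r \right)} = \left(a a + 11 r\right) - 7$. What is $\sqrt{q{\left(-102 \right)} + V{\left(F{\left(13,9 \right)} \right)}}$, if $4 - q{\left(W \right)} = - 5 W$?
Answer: $i \sqrt{57563} \approx 239.92 i$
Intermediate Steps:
$F{\left(a,r \right)} = -7 + a^{2} + 11 r$ ($F{\left(a,r \right)} = \left(a^{2} + 11 r\right) - 7 = -7 + a^{2} + 11 r$)
$V{\left(G \right)} = -2508 - 209 G$ ($V{\left(G \right)} = - \frac{209}{\frac{1}{12 + G}} = - 209 \left(12 + G\right) = -2508 - 209 G$)
$q{\left(W \right)} = 4 + 5 W$ ($q{\left(W \right)} = 4 - - 5 W = 4 + 5 W$)
$\sqrt{q{\left(-102 \right)} + V{\left(F{\left(13,9 \right)} \right)}} = \sqrt{\left(4 + 5 \left(-102\right)\right) - \left(2508 + 209 \left(-7 + 13^{2} + 11 \cdot 9\right)\right)} = \sqrt{\left(4 - 510\right) - \left(2508 + 209 \left(-7 + 169 + 99\right)\right)} = \sqrt{-506 - 57057} = \sqrt{-57563} = i \sqrt{57563}$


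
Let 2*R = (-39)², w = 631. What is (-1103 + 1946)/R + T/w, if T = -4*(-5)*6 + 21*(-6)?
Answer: 351580/319917 ≈ 1.0990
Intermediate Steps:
T = -6 (T = 20*6 - 126 = 120 - 126 = -6)
R = 1521/2 (R = (½)*(-39)² = (½)*1521 = 1521/2 ≈ 760.50)
(-1103 + 1946)/R + T/w = (-1103 + 1946)/(1521/2) - 6/631 = 843*(2/1521) - 6*1/631 = 562/507 - 6/631 = 351580/319917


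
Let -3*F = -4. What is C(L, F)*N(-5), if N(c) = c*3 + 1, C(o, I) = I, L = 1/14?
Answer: -56/3 ≈ -18.667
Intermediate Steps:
F = 4/3 (F = -1/3*(-4) = 4/3 ≈ 1.3333)
L = 1/14 (L = 1*(1/14) = 1/14 ≈ 0.071429)
N(c) = 1 + 3*c (N(c) = 3*c + 1 = 1 + 3*c)
C(L, F)*N(-5) = 4*(1 + 3*(-5))/3 = 4*(1 - 15)/3 = (4/3)*(-14) = -56/3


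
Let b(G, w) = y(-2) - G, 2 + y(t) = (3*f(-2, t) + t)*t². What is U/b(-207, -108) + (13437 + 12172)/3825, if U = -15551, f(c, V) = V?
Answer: -55052218/661725 ≈ -83.195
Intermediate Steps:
y(t) = -2 + 4*t³ (y(t) = -2 + (3*t + t)*t² = -2 + (4*t)*t² = -2 + 4*t³)
b(G, w) = -34 - G (b(G, w) = (-2 + 4*(-2)³) - G = (-2 + 4*(-8)) - G = (-2 - 32) - G = -34 - G)
U/b(-207, -108) + (13437 + 12172)/3825 = -15551/(-34 - 1*(-207)) + (13437 + 12172)/3825 = -15551/(-34 + 207) + 25609*(1/3825) = -15551/173 + 25609/3825 = -55052218/661725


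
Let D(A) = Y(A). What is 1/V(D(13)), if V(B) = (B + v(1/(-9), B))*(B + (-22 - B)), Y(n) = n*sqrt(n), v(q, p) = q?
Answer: -9/3915032 - 1053*sqrt(13)/3915032 ≈ -0.00097206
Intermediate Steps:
Y(n) = n**(3/2)
D(A) = A**(3/2)
V(B) = 22/9 - 22*B (V(B) = (B + 1/(-9))*(B + (-22 - B)) = (B - 1/9)*(-22) = (-1/9 + B)*(-22) = 22/9 - 22*B)
1/V(D(13)) = 1/(22/9 - 286*sqrt(13))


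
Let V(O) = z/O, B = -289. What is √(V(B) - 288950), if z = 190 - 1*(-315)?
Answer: I*√83507055/17 ≈ 537.54*I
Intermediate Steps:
z = 505 (z = 190 + 315 = 505)
V(O) = 505/O
√(V(B) - 288950) = √(505/(-289) - 288950) = √(505*(-1/289) - 288950) = √(-505/289 - 288950) = √(-83507055/289) = I*√83507055/17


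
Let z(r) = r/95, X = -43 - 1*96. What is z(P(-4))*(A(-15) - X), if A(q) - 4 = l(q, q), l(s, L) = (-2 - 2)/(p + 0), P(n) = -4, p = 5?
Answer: -2844/475 ≈ -5.9874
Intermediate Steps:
X = -139 (X = -43 - 96 = -139)
l(s, L) = -⅘ (l(s, L) = (-2 - 2)/(5 + 0) = -4/5 = -4*⅕ = -⅘)
A(q) = 16/5 (A(q) = 4 - ⅘ = 16/5)
z(r) = r/95 (z(r) = r*(1/95) = r/95)
z(P(-4))*(A(-15) - X) = ((1/95)*(-4))*(16/5 - 1*(-139)) = -4*(16/5 + 139)/95 = -4/95*711/5 = -2844/475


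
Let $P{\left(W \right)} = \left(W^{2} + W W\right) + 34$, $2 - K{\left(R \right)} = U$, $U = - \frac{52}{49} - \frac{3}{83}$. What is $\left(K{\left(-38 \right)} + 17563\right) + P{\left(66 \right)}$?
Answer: $\frac{107011300}{4067} \approx 26312.0$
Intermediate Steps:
$U = - \frac{4463}{4067}$ ($U = \left(-52\right) \frac{1}{49} - \frac{3}{83} = - \frac{52}{49} - \frac{3}{83} = - \frac{4463}{4067} \approx -1.0974$)
$K{\left(R \right)} = \frac{12597}{4067}$ ($K{\left(R \right)} = 2 - - \frac{4463}{4067} = 2 + \frac{4463}{4067} = \frac{12597}{4067}$)
$P{\left(W \right)} = 34 + 2 W^{2}$ ($P{\left(W \right)} = \left(W^{2} + W^{2}\right) + 34 = 2 W^{2} + 34 = 34 + 2 W^{2}$)
$\left(K{\left(-38 \right)} + 17563\right) + P{\left(66 \right)} = \left(\frac{12597}{4067} + 17563\right) + \left(34 + 2 \cdot 66^{2}\right) = \frac{71441318}{4067} + \left(34 + 2 \cdot 4356\right) = \frac{71441318}{4067} + \left(34 + 8712\right) = \frac{71441318}{4067} + 8746 = \frac{107011300}{4067}$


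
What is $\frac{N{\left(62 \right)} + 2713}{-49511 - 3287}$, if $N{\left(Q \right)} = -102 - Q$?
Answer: $- \frac{2549}{52798} \approx -0.048278$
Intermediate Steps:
$\frac{N{\left(62 \right)} + 2713}{-49511 - 3287} = \frac{\left(-102 - 62\right) + 2713}{-49511 - 3287} = \frac{\left(-102 - 62\right) + 2713}{-52798} = \left(-164 + 2713\right) \left(- \frac{1}{52798}\right) = 2549 \left(- \frac{1}{52798}\right) = - \frac{2549}{52798}$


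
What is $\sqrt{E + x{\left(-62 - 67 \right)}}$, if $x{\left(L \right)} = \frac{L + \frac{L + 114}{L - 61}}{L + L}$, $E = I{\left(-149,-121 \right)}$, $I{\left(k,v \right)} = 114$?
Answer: $\frac{\sqrt{305709145}}{1634} \approx 10.7$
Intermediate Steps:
$E = 114$
$x{\left(L \right)} = \frac{L + \frac{114 + L}{-61 + L}}{2 L}$
$\sqrt{E + x{\left(-62 - 67 \right)}} = \sqrt{114 + \frac{114 + \left(-62 - 67\right)^{2} - 60 \left(-62 - 67\right)}{2 \left(-62 - 67\right) \left(-61 - 129\right)}} = \sqrt{114 + \frac{114 + \left(-129\right)^{2} - -7740}{2 \left(-129\right) \left(-61 - 129\right)}} = \sqrt{114 + \frac{1}{2} \left(- \frac{1}{129}\right) \frac{1}{-190} \left(114 + 16641 + 7740\right)} = \sqrt{114 + \frac{1}{2} \left(- \frac{1}{129}\right) \left(- \frac{1}{190}\right) 24495} = \sqrt{114 + \frac{1633}{3268}} = \sqrt{\frac{374185}{3268}} = \frac{\sqrt{305709145}}{1634}$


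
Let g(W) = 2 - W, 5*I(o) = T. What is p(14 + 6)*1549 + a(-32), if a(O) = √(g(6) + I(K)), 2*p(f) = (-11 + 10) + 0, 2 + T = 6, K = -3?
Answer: -1549/2 + 4*I*√5/5 ≈ -774.5 + 1.7889*I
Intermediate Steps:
T = 4 (T = -2 + 6 = 4)
I(o) = ⅘ (I(o) = (⅕)*4 = ⅘)
p(f) = -½ (p(f) = ((-11 + 10) + 0)/2 = (-1 + 0)/2 = (½)*(-1) = -½)
a(O) = 4*I*√5/5 (a(O) = √((2 - 1*6) + ⅘) = √((2 - 6) + ⅘) = √(-4 + ⅘) = √(-16/5) = 4*I*√5/5)
p(14 + 6)*1549 + a(-32) = -½*1549 + 4*I*√5/5 = -1549/2 + 4*I*√5/5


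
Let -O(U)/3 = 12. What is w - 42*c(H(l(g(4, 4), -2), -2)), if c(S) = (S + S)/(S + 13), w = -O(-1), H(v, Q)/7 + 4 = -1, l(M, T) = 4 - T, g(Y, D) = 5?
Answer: -1074/11 ≈ -97.636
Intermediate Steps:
O(U) = -36 (O(U) = -3*12 = -36)
H(v, Q) = -35 (H(v, Q) = -28 + 7*(-1) = -28 - 7 = -35)
w = 36 (w = -1*(-36) = 36)
c(S) = 2*S/(13 + S) (c(S) = (2*S)/(13 + S) = 2*S/(13 + S))
w - 42*c(H(l(g(4, 4), -2), -2)) = 36 - 84*(-35)/(13 - 35) = 36 - 84*(-35)/(-22) = 36 - 84*(-35)*(-1)/22 = 36 - 42*35/11 = 36 - 1470/11 = -1074/11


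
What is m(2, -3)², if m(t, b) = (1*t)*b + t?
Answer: 16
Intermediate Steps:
m(t, b) = t + b*t (m(t, b) = t*b + t = b*t + t = t + b*t)
m(2, -3)² = (2*(1 - 3))² = (2*(-2))² = (-4)² = 16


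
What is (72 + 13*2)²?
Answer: 9604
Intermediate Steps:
(72 + 13*2)² = (72 + 26)² = 98² = 9604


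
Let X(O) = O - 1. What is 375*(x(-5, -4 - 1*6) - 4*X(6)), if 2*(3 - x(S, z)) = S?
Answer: -10875/2 ≈ -5437.5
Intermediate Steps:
x(S, z) = 3 - S/2
X(O) = -1 + O
375*(x(-5, -4 - 1*6) - 4*X(6)) = 375*((3 - ½*(-5)) - 4*(-1 + 6)) = 375*((3 + 5/2) - 4*5) = 375*(11/2 - 20) = 375*(-29/2) = -10875/2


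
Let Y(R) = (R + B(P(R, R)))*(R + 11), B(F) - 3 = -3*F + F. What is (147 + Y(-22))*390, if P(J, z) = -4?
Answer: 104520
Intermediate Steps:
B(F) = 3 - 2*F (B(F) = 3 + (-3*F + F) = 3 - 2*F)
Y(R) = (11 + R)² (Y(R) = (R + (3 - 2*(-4)))*(R + 11) = (R + (3 + 8))*(11 + R) = (R + 11)*(11 + R) = (11 + R)*(11 + R) = (11 + R)²)
(147 + Y(-22))*390 = (147 + (121 + (-22)² + 22*(-22)))*390 = (147 + (121 + 484 - 484))*390 = (147 + 121)*390 = 268*390 = 104520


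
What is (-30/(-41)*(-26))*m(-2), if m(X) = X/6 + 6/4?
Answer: -910/41 ≈ -22.195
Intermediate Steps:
m(X) = 3/2 + X/6 (m(X) = X*(⅙) + 6*(¼) = X/6 + 3/2 = 3/2 + X/6)
(-30/(-41)*(-26))*m(-2) = (-30/(-41)*(-26))*(3/2 + (⅙)*(-2)) = (-30*(-1/41)*(-26))*(3/2 - ⅓) = ((30/41)*(-26))*(7/6) = -780/41*7/6 = -910/41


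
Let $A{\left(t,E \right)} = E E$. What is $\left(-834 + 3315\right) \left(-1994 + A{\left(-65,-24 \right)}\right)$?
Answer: $-3518058$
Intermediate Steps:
$A{\left(t,E \right)} = E^{2}$
$\left(-834 + 3315\right) \left(-1994 + A{\left(-65,-24 \right)}\right) = \left(-834 + 3315\right) \left(-1994 + \left(-24\right)^{2}\right) = 2481 \left(-1994 + 576\right) = 2481 \left(-1418\right) = -3518058$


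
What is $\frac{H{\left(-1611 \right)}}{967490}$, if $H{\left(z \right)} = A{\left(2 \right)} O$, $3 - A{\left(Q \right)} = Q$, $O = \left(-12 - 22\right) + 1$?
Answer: $- \frac{33}{967490} \approx -3.4109 \cdot 10^{-5}$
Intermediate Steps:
$O = -33$ ($O = -34 + 1 = -33$)
$A{\left(Q \right)} = 3 - Q$
$H{\left(z \right)} = -33$ ($H{\left(z \right)} = \left(3 - 2\right) \left(-33\right) = 1 \left(-33\right) = -33$)
$\frac{H{\left(-1611 \right)}}{967490} = - \frac{33}{967490}$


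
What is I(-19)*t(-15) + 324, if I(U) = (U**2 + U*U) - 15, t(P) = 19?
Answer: 13757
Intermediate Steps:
I(U) = -15 + 2*U**2 (I(U) = (U**2 + U**2) - 15 = 2*U**2 - 15 = -15 + 2*U**2)
I(-19)*t(-15) + 324 = (-15 + 2*(-19)**2)*19 + 324 = (-15 + 2*361)*19 + 324 = (-15 + 722)*19 + 324 = 707*19 + 324 = 13433 + 324 = 13757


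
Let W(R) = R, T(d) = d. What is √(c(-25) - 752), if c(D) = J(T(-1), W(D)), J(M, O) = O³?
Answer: I*√16377 ≈ 127.97*I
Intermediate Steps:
c(D) = D³
√(c(-25) - 752) = √((-25)³ - 752) = √(-15625 - 752) = √(-16377) = I*√16377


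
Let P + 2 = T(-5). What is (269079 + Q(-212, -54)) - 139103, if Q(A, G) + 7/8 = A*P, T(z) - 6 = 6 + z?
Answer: 1031321/8 ≈ 1.2892e+5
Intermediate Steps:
T(z) = 12 + z (T(z) = 6 + (6 + z) = 12 + z)
P = 5 (P = -2 + (12 - 5) = -2 + 7 = 5)
Q(A, G) = -7/8 + 5*A (Q(A, G) = -7/8 + A*5 = -7/8 + 5*A)
(269079 + Q(-212, -54)) - 139103 = (269079 + (-7/8 + 5*(-212))) - 139103 = (269079 + (-7/8 - 1060)) - 139103 = (269079 - 8487/8) - 139103 = 2144145/8 - 139103 = 1031321/8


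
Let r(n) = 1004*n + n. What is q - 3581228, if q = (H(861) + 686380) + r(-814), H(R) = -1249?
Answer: -3714167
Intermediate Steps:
r(n) = 1005*n
q = -132939 (q = (-1249 + 686380) + 1005*(-814) = 685131 - 818070 = -132939)
q - 3581228 = -132939 - 3581228 = -3714167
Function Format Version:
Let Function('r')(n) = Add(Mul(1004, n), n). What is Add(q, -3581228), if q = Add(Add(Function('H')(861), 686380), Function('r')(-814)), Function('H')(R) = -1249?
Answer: -3714167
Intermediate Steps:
Function('r')(n) = Mul(1005, n)
q = -132939 (q = Add(Add(-1249, 686380), Mul(1005, -814)) = Add(685131, -818070) = -132939)
Add(q, -3581228) = Add(-132939, -3581228) = -3714167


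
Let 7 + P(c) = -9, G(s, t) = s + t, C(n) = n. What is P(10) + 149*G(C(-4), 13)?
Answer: 1325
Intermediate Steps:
P(c) = -16 (P(c) = -7 - 9 = -16)
P(10) + 149*G(C(-4), 13) = -16 + 149*(-4 + 13) = -16 + 149*9 = -16 + 1341 = 1325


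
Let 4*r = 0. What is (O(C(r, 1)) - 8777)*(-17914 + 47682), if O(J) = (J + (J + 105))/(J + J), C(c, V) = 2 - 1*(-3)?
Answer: -260931404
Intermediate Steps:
r = 0 (r = (¼)*0 = 0)
C(c, V) = 5 (C(c, V) = 2 + 3 = 5)
O(J) = (105 + 2*J)/(2*J) (O(J) = (J + (105 + J))/((2*J)) = (105 + 2*J)*(1/(2*J)) = (105 + 2*J)/(2*J))
(O(C(r, 1)) - 8777)*(-17914 + 47682) = ((105/2 + 5)/5 - 8777)*(-17914 + 47682) = ((⅕)*(115/2) - 8777)*29768 = (23/2 - 8777)*29768 = -17531/2*29768 = -260931404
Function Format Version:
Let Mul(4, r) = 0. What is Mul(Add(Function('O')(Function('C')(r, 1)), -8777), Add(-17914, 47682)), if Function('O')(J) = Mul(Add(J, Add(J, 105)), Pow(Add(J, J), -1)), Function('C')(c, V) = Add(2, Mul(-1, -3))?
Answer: -260931404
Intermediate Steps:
r = 0 (r = Mul(Rational(1, 4), 0) = 0)
Function('C')(c, V) = 5 (Function('C')(c, V) = Add(2, 3) = 5)
Function('O')(J) = Mul(Rational(1, 2), Pow(J, -1), Add(105, Mul(2, J))) (Function('O')(J) = Mul(Add(J, Add(105, J)), Pow(Mul(2, J), -1)) = Mul(Add(105, Mul(2, J)), Mul(Rational(1, 2), Pow(J, -1))) = Mul(Rational(1, 2), Pow(J, -1), Add(105, Mul(2, J))))
Mul(Add(Function('O')(Function('C')(r, 1)), -8777), Add(-17914, 47682)) = Mul(Add(Mul(Pow(5, -1), Add(Rational(105, 2), 5)), -8777), Add(-17914, 47682)) = Mul(Add(Mul(Rational(1, 5), Rational(115, 2)), -8777), 29768) = Mul(Add(Rational(23, 2), -8777), 29768) = Mul(Rational(-17531, 2), 29768) = -260931404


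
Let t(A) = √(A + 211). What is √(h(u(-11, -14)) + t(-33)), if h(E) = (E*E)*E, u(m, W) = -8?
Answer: √(-512 + √178) ≈ 22.331*I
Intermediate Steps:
h(E) = E³ (h(E) = E²*E = E³)
t(A) = √(211 + A)
√(h(u(-11, -14)) + t(-33)) = √((-8)³ + √(211 - 33)) = √(-512 + √178)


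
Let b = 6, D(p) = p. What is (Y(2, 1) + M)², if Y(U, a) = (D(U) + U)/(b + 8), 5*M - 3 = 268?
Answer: 3636649/1225 ≈ 2968.7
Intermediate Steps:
M = 271/5 (M = ⅗ + (⅕)*268 = ⅗ + 268/5 = 271/5 ≈ 54.200)
Y(U, a) = U/7 (Y(U, a) = (U + U)/(6 + 8) = (2*U)/14 = (2*U)*(1/14) = U/7)
(Y(2, 1) + M)² = ((⅐)*2 + 271/5)² = (2/7 + 271/5)² = (1907/35)² = 3636649/1225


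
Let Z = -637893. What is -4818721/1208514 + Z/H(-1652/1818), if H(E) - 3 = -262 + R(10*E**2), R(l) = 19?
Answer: 128291021327/48340560 ≈ 2653.9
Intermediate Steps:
H(E) = -240 (H(E) = 3 + (-262 + 19) = 3 - 243 = -240)
-4818721/1208514 + Z/H(-1652/1818) = -4818721/1208514 - 637893/(-240) = -4818721*1/1208514 - 637893*(-1/240) = -4818721/1208514 + 212631/80 = 128291021327/48340560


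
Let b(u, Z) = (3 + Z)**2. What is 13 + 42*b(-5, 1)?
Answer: 685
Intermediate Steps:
13 + 42*b(-5, 1) = 13 + 42*(3 + 1)**2 = 13 + 42*4**2 = 13 + 42*16 = 13 + 672 = 685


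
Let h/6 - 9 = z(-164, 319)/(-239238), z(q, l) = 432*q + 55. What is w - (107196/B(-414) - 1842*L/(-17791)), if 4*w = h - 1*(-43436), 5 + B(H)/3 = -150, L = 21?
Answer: 4882528064937199/439815936660 ≈ 11101.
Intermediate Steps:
z(q, l) = 55 + 432*q
h = 2223935/39873 (h = 54 + 6*((55 + 432*(-164))/(-239238)) = 54 + 6*((55 - 70848)*(-1/239238)) = 54 + 6*(-70793*(-1/239238)) = 54 + 6*(70793/239238) = 54 + 70793/39873 = 2223935/39873 ≈ 55.775)
B(H) = -465 (B(H) = -15 + 3*(-150) = -15 - 450 = -465)
w = 1734147563/159492 (w = (2223935/39873 - 1*(-43436))/4 = (2223935/39873 + 43436)/4 = (1/4)*(1734147563/39873) = 1734147563/159492 ≈ 10873.)
w - (107196/B(-414) - 1842*L/(-17791)) = 1734147563/159492 - (107196/(-465) - 1842*21/(-17791)) = 1734147563/159492 - (107196*(-1/465) - 38682*(-1/17791)) = 1734147563/159492 - (-35732/155 + 38682/17791) = 1734147563/159492 - 1*(-629712302/2757605) = 1734147563/159492 + 629712302/2757605 = 4882528064937199/439815936660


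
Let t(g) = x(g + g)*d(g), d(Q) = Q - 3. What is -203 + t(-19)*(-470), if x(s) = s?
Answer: -393123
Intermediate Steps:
d(Q) = -3 + Q
t(g) = 2*g*(-3 + g) (t(g) = (g + g)*(-3 + g) = (2*g)*(-3 + g) = 2*g*(-3 + g))
-203 + t(-19)*(-470) = -203 + (2*(-19)*(-3 - 19))*(-470) = -203 + (2*(-19)*(-22))*(-470) = -203 + 836*(-470) = -203 - 392920 = -393123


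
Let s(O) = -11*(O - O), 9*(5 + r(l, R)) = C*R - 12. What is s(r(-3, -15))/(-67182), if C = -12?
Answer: 0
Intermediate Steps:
r(l, R) = -19/3 - 4*R/3 (r(l, R) = -5 + (-12*R - 12)/9 = -5 + (-12 - 12*R)/9 = -5 + (-4/3 - 4*R/3) = -19/3 - 4*R/3)
s(O) = 0 (s(O) = -11*0 = 0)
s(r(-3, -15))/(-67182) = 0/(-67182) = 0*(-1/67182) = 0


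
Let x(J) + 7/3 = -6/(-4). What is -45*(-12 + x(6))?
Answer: 1155/2 ≈ 577.50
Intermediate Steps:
x(J) = -5/6 (x(J) = -7/3 - 6/(-4) = -7/3 - 6*(-1/4) = -7/3 + 3/2 = -5/6)
-45*(-12 + x(6)) = -45*(-12 - 5/6) = -45*(-77/6) = 1155/2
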